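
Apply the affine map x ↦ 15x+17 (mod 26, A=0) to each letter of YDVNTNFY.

Y(24): 15·24+17=377≡13 → N
D(3): 15·3+17=62≡10 → K
V(21): 15·21+17=332≡20 → U
N(13): 15·13+17=212≡4 → E
T(19): 15·19+17=302≡16 → Q
N(13): 15·13+17=212≡4 → E
F(5): 15·5+17=92≡14 → O
Y(24): 15·24+17=377≡13 → N

NKUEQEON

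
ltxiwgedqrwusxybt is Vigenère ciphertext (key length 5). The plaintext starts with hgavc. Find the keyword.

Subtract each crib letter from the matching ciphertext letter (mod 26):
l(11)−h(7)=4 → e
t(19)−g(6)=13 → n
x(23)−a(0)=23 → x
i(8)−v(21)=-13≡13 → n
w(22)−c(2)=20 → u

enxnu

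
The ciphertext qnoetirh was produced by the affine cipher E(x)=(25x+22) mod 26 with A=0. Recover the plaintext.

The inverse of 25 mod 26 is 25, since 25·25=625≡1. Apply D(y)=25·(y−22) mod 26:
q(16): 25·(16−22)=-150≡6 → g
n(13): 25·(13−22)=-225≡9 → j
o(14): 25·(14−22)=-200≡8 → i
e(4): 25·(4−22)=-450≡18 → s
t(19): 25·(19−22)=-75≡3 → d
i(8): 25·(8−22)=-350≡14 → o
r(17): 25·(17−22)=-125≡5 → f
h(7): 25·(7−22)=-375≡15 → p

gjisdofp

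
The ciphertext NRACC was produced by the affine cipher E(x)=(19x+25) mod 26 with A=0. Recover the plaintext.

YQLHH

The inverse of 19 mod 26 is 11, since 19·11=209≡1. Apply D(y)=11·(y−25) mod 26:
N(13): 11·(13−25)=-132≡24 → Y
R(17): 11·(17−25)=-88≡16 → Q
A(0): 11·(0−25)=-275≡11 → L
C(2): 11·(2−25)=-253≡7 → H
C(2): 11·(2−25)=-253≡7 → H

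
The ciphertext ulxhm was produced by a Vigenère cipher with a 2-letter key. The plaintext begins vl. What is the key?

Subtract each crib letter from the matching ciphertext letter (mod 26):
u(20)−v(21)=-1≡25 → z
l(11)−l(11)=0 → a

za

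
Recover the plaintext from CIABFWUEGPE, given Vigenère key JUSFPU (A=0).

TOIWQCLKOKP

Repeat the key across the ciphertext: JUSFPUJUSFP
C(2)−J(9): -7≡19 → T
I(8)−U(20): -12≡14 → O
A(0)−S(18): -18≡8 → I
B(1)−F(5): -4≡22 → W
F(5)−P(15): -10≡16 → Q
W(22)−U(20): 2 → C
U(20)−J(9): 11 → L
E(4)−U(20): -16≡10 → K
G(6)−S(18): -12≡14 → O
P(15)−F(5): 10 → K
E(4)−P(15): -11≡15 → P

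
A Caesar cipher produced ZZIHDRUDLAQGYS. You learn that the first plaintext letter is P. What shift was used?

10

From the crib: Z(25)−P(15)=10, so the shift is 10.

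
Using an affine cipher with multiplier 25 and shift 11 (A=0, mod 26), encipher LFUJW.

L(11): 25·11+11=286≡0 → A
F(5): 25·5+11=136≡6 → G
U(20): 25·20+11=511≡17 → R
J(9): 25·9+11=236≡2 → C
W(22): 25·22+11=561≡15 → P

AGRCP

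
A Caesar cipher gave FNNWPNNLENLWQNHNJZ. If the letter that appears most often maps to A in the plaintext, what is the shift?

13

The most frequent ciphertext letter is N (appears 7 times).
N is position 13; A is position 0.
Shift = 13.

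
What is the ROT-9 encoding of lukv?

l(11): 11+9=20 → u
u(20): 20+9=29≡3 → d
k(10): 10+9=19 → t
v(21): 21+9=30≡4 → e

udte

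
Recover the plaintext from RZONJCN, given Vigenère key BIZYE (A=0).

QRPPFBF

Repeat the key across the ciphertext: BIZYEBI
R(17)−B(1): 16 → Q
Z(25)−I(8): 17 → R
O(14)−Z(25): -11≡15 → P
N(13)−Y(24): -11≡15 → P
J(9)−E(4): 5 → F
C(2)−B(1): 1 → B
N(13)−I(8): 5 → F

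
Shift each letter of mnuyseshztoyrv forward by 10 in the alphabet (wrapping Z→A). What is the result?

m(12): 12+10=22 → w
n(13): 13+10=23 → x
u(20): 20+10=30≡4 → e
y(24): 24+10=34≡8 → i
s(18): 18+10=28≡2 → c
e(4): 4+10=14 → o
s(18): 18+10=28≡2 → c
h(7): 7+10=17 → r
z(25): 25+10=35≡9 → j
t(19): 19+10=29≡3 → d
o(14): 14+10=24 → y
y(24): 24+10=34≡8 → i
r(17): 17+10=27≡1 → b
v(21): 21+10=31≡5 → f

wxeicocrjdyibf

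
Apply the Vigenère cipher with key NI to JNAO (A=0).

Repeat the key across the message: NINI
J(9)+N(13): 22 → W
N(13)+I(8): 21 → V
A(0)+N(13): 13 → N
O(14)+I(8): 22 → W

WVNW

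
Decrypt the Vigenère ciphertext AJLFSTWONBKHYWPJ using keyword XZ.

Repeat the key across the ciphertext: XZXZXZXZXZXZXZXZ
A(0)−X(23): -23≡3 → D
J(9)−Z(25): -16≡10 → K
L(11)−X(23): -12≡14 → O
F(5)−Z(25): -20≡6 → G
S(18)−X(23): -5≡21 → V
T(19)−Z(25): -6≡20 → U
W(22)−X(23): -1≡25 → Z
O(14)−Z(25): -11≡15 → P
N(13)−X(23): -10≡16 → Q
B(1)−Z(25): -24≡2 → C
K(10)−X(23): -13≡13 → N
H(7)−Z(25): -18≡8 → I
Y(24)−X(23): 1 → B
W(22)−Z(25): -3≡23 → X
P(15)−X(23): -8≡18 → S
J(9)−Z(25): -16≡10 → K

DKOGVUZPQCNIBXSK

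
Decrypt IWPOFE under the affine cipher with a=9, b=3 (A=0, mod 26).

PFKHGD

The inverse of 9 mod 26 is 3, since 9·3=27≡1. Apply D(y)=3·(y−3) mod 26:
I(8): 3·(8−3)=15 → P
W(22): 3·(22−3)=57≡5 → F
P(15): 3·(15−3)=36≡10 → K
O(14): 3·(14−3)=33≡7 → H
F(5): 3·(5−3)=6 → G
E(4): 3·(4−3)=3 → D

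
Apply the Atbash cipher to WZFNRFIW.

W(22) → D(3)
Z(25) → A(0)
F(5) → U(20)
N(13) → M(12)
R(17) → I(8)
F(5) → U(20)
I(8) → R(17)
W(22) → D(3)

DAUMIURD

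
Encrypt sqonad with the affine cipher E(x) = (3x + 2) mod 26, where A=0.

s(18): 3·18+2=56≡4 → e
q(16): 3·16+2=50≡24 → y
o(14): 3·14+2=44≡18 → s
n(13): 3·13+2=41≡15 → p
a(0): 3·0+2=2 → c
d(3): 3·3+2=11 → l

eyspcl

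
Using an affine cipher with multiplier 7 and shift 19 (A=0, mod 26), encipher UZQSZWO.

U(20): 7·20+19=159≡3 → D
Z(25): 7·25+19=194≡12 → M
Q(16): 7·16+19=131≡1 → B
S(18): 7·18+19=145≡15 → P
Z(25): 7·25+19=194≡12 → M
W(22): 7·22+19=173≡17 → R
O(14): 7·14+19=117≡13 → N

DMBPMRN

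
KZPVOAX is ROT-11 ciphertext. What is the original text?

K(10): 10−11=-1≡25 → Z
Z(25): 25−11=14 → O
P(15): 15−11=4 → E
V(21): 21−11=10 → K
O(14): 14−11=3 → D
A(0): 0−11=-11≡15 → P
X(23): 23−11=12 → M

ZOEKDPM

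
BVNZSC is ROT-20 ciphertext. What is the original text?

B(1): 1−20=-19≡7 → H
V(21): 21−20=1 → B
N(13): 13−20=-7≡19 → T
Z(25): 25−20=5 → F
S(18): 18−20=-2≡24 → Y
C(2): 2−20=-18≡8 → I

HBTFYI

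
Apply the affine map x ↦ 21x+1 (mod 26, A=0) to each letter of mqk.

m(12): 21·12+1=253≡19 → t
q(16): 21·16+1=337≡25 → z
k(10): 21·10+1=211≡3 → d

tzd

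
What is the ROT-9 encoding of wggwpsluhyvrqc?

fppfybudqheazl

w(22): 22+9=31≡5 → f
g(6): 6+9=15 → p
g(6): 6+9=15 → p
w(22): 22+9=31≡5 → f
p(15): 15+9=24 → y
s(18): 18+9=27≡1 → b
l(11): 11+9=20 → u
u(20): 20+9=29≡3 → d
h(7): 7+9=16 → q
y(24): 24+9=33≡7 → h
v(21): 21+9=30≡4 → e
r(17): 17+9=26≡0 → a
q(16): 16+9=25 → z
c(2): 2+9=11 → l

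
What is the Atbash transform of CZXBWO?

XACYDL

C(2) → X(23)
Z(25) → A(0)
X(23) → C(2)
B(1) → Y(24)
W(22) → D(3)
O(14) → L(11)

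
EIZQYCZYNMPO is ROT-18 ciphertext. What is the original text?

MQHYGKHGVUXW

E(4): 4−18=-14≡12 → M
I(8): 8−18=-10≡16 → Q
Z(25): 25−18=7 → H
Q(16): 16−18=-2≡24 → Y
Y(24): 24−18=6 → G
C(2): 2−18=-16≡10 → K
Z(25): 25−18=7 → H
Y(24): 24−18=6 → G
N(13): 13−18=-5≡21 → V
M(12): 12−18=-6≡20 → U
P(15): 15−18=-3≡23 → X
O(14): 14−18=-4≡22 → W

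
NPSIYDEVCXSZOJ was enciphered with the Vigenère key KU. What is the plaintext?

DVIOOJUBSDIFEP

Repeat the key across the ciphertext: KUKUKUKUKUKUKU
N(13)−K(10): 3 → D
P(15)−U(20): -5≡21 → V
S(18)−K(10): 8 → I
I(8)−U(20): -12≡14 → O
Y(24)−K(10): 14 → O
D(3)−U(20): -17≡9 → J
E(4)−K(10): -6≡20 → U
V(21)−U(20): 1 → B
C(2)−K(10): -8≡18 → S
X(23)−U(20): 3 → D
S(18)−K(10): 8 → I
Z(25)−U(20): 5 → F
O(14)−K(10): 4 → E
J(9)−U(20): -11≡15 → P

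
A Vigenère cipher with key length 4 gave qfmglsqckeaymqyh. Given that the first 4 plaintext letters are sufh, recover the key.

Subtract each crib letter from the matching ciphertext letter (mod 26):
q(16)−s(18)=-2≡24 → y
f(5)−u(20)=-15≡11 → l
m(12)−f(5)=7 → h
g(6)−h(7)=-1≡25 → z

ylhz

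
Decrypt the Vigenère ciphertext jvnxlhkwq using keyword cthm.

Repeat the key across the ciphertext: cthmcthmc
j(9)−c(2): 7 → h
v(21)−t(19): 2 → c
n(13)−h(7): 6 → g
x(23)−m(12): 11 → l
l(11)−c(2): 9 → j
h(7)−t(19): -12≡14 → o
k(10)−h(7): 3 → d
w(22)−m(12): 10 → k
q(16)−c(2): 14 → o

hcgljodko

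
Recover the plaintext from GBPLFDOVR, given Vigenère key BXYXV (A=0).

Repeat the key across the ciphertext: BXYXVBXYX
G(6)−B(1): 5 → F
B(1)−X(23): -22≡4 → E
P(15)−Y(24): -9≡17 → R
L(11)−X(23): -12≡14 → O
F(5)−V(21): -16≡10 → K
D(3)−B(1): 2 → C
O(14)−X(23): -9≡17 → R
V(21)−Y(24): -3≡23 → X
R(17)−X(23): -6≡20 → U

FEROKCRXU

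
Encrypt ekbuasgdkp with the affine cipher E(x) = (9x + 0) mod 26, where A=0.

e(4): 9·4+0=36≡10 → k
k(10): 9·10+0=90≡12 → m
b(1): 9·1+0=9 → j
u(20): 9·20+0=180≡24 → y
a(0): 9·0+0=0 → a
s(18): 9·18+0=162≡6 → g
g(6): 9·6+0=54≡2 → c
d(3): 9·3+0=27≡1 → b
k(10): 9·10+0=90≡12 → m
p(15): 9·15+0=135≡5 → f

kmjyagcbmf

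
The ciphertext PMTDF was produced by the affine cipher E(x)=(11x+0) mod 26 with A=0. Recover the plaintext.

ZUXFR

The inverse of 11 mod 26 is 19, since 11·19=209≡1. Apply D(y)=19·(y−0) mod 26:
P(15): 19·(15−0)=285≡25 → Z
M(12): 19·(12−0)=228≡20 → U
T(19): 19·(19−0)=361≡23 → X
D(3): 19·(3−0)=57≡5 → F
F(5): 19·(5−0)=95≡17 → R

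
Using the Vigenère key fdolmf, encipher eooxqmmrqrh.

jrcicrruect

Repeat the key across the message: fdolmffdolm
e(4)+f(5): 9 → j
o(14)+d(3): 17 → r
o(14)+o(14): 28≡2 → c
x(23)+l(11): 34≡8 → i
q(16)+m(12): 28≡2 → c
m(12)+f(5): 17 → r
m(12)+f(5): 17 → r
r(17)+d(3): 20 → u
q(16)+o(14): 30≡4 → e
r(17)+l(11): 28≡2 → c
h(7)+m(12): 19 → t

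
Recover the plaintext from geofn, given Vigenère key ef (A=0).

czkaj

Repeat the key across the ciphertext: efefe
g(6)−e(4): 2 → c
e(4)−f(5): -1≡25 → z
o(14)−e(4): 10 → k
f(5)−f(5): 0 → a
n(13)−e(4): 9 → j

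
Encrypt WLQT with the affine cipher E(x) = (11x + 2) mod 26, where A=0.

W(22): 11·22+2=244≡10 → K
L(11): 11·11+2=123≡19 → T
Q(16): 11·16+2=178≡22 → W
T(19): 11·19+2=211≡3 → D

KTWD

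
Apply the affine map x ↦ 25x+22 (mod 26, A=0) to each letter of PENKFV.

HSJMRB

P(15): 25·15+22=397≡7 → H
E(4): 25·4+22=122≡18 → S
N(13): 25·13+22=347≡9 → J
K(10): 25·10+22=272≡12 → M
F(5): 25·5+22=147≡17 → R
V(21): 25·21+22=547≡1 → B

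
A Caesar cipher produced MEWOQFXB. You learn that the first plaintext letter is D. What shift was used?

From the crib: M(12)−D(3)=9, so the shift is 9.

9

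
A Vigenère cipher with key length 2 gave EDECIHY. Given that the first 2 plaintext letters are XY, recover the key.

HF

Subtract each crib letter from the matching ciphertext letter (mod 26):
E(4)−X(23)=-19≡7 → H
D(3)−Y(24)=-21≡5 → F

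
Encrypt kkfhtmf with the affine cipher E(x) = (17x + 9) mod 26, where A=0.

xxqyufq

k(10): 17·10+9=179≡23 → x
k(10): 17·10+9=179≡23 → x
f(5): 17·5+9=94≡16 → q
h(7): 17·7+9=128≡24 → y
t(19): 17·19+9=332≡20 → u
m(12): 17·12+9=213≡5 → f
f(5): 17·5+9=94≡16 → q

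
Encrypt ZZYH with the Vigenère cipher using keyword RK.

Repeat the key across the message: RKRK
Z(25)+R(17): 42≡16 → Q
Z(25)+K(10): 35≡9 → J
Y(24)+R(17): 41≡15 → P
H(7)+K(10): 17 → R

QJPR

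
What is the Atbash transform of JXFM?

QCUN

J(9) → Q(16)
X(23) → C(2)
F(5) → U(20)
M(12) → N(13)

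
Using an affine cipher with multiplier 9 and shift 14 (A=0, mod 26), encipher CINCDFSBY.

C(2): 9·2+14=32≡6 → G
I(8): 9·8+14=86≡8 → I
N(13): 9·13+14=131≡1 → B
C(2): 9·2+14=32≡6 → G
D(3): 9·3+14=41≡15 → P
F(5): 9·5+14=59≡7 → H
S(18): 9·18+14=176≡20 → U
B(1): 9·1+14=23 → X
Y(24): 9·24+14=230≡22 → W

GIBGPHUXW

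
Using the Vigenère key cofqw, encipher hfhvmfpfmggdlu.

Repeat the key across the message: cofqwcofqwcofq
h(7)+c(2): 9 → j
f(5)+o(14): 19 → t
h(7)+f(5): 12 → m
v(21)+q(16): 37≡11 → l
m(12)+w(22): 34≡8 → i
f(5)+c(2): 7 → h
p(15)+o(14): 29≡3 → d
f(5)+f(5): 10 → k
m(12)+q(16): 28≡2 → c
g(6)+w(22): 28≡2 → c
g(6)+c(2): 8 → i
d(3)+o(14): 17 → r
l(11)+f(5): 16 → q
u(20)+q(16): 36≡10 → k

jtmlihdkccirqk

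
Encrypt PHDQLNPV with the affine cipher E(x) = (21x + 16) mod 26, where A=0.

P(15): 21·15+16=331≡19 → T
H(7): 21·7+16=163≡7 → H
D(3): 21·3+16=79≡1 → B
Q(16): 21·16+16=352≡14 → O
L(11): 21·11+16=247≡13 → N
N(13): 21·13+16=289≡3 → D
P(15): 21·15+16=331≡19 → T
V(21): 21·21+16=457≡15 → P

THBONDTP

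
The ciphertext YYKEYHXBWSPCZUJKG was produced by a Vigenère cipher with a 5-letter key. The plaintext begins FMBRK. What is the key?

Subtract each crib letter from the matching ciphertext letter (mod 26):
Y(24)−F(5)=19 → T
Y(24)−M(12)=12 → M
K(10)−B(1)=9 → J
E(4)−R(17)=-13≡13 → N
Y(24)−K(10)=14 → O

TMJNO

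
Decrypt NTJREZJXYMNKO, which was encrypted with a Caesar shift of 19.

UAQYLGQEFTURV

N(13): 13−19=-6≡20 → U
T(19): 19−19=0 → A
J(9): 9−19=-10≡16 → Q
R(17): 17−19=-2≡24 → Y
E(4): 4−19=-15≡11 → L
Z(25): 25−19=6 → G
J(9): 9−19=-10≡16 → Q
X(23): 23−19=4 → E
Y(24): 24−19=5 → F
M(12): 12−19=-7≡19 → T
N(13): 13−19=-6≡20 → U
K(10): 10−19=-9≡17 → R
O(14): 14−19=-5≡21 → V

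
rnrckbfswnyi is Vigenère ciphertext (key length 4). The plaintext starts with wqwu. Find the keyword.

vxvi

Subtract each crib letter from the matching ciphertext letter (mod 26):
r(17)−w(22)=-5≡21 → v
n(13)−q(16)=-3≡23 → x
r(17)−w(22)=-5≡21 → v
c(2)−u(20)=-18≡8 → i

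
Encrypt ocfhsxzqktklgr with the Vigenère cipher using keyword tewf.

Repeat the key across the message: tewftewftewfte
o(14)+t(19): 33≡7 → h
c(2)+e(4): 6 → g
f(5)+w(22): 27≡1 → b
h(7)+f(5): 12 → m
s(18)+t(19): 37≡11 → l
x(23)+e(4): 27≡1 → b
z(25)+w(22): 47≡21 → v
q(16)+f(5): 21 → v
k(10)+t(19): 29≡3 → d
t(19)+e(4): 23 → x
k(10)+w(22): 32≡6 → g
l(11)+f(5): 16 → q
g(6)+t(19): 25 → z
r(17)+e(4): 21 → v

hgbmlbvvdxgqzv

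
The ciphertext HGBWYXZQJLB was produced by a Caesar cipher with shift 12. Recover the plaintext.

VUPKMLNEXZP

H(7): 7−12=-5≡21 → V
G(6): 6−12=-6≡20 → U
B(1): 1−12=-11≡15 → P
W(22): 22−12=10 → K
Y(24): 24−12=12 → M
X(23): 23−12=11 → L
Z(25): 25−12=13 → N
Q(16): 16−12=4 → E
J(9): 9−12=-3≡23 → X
L(11): 11−12=-1≡25 → Z
B(1): 1−12=-11≡15 → P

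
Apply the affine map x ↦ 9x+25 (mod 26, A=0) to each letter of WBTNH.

W(22): 9·22+25=223≡15 → P
B(1): 9·1+25=34≡8 → I
T(19): 9·19+25=196≡14 → O
N(13): 9·13+25=142≡12 → M
H(7): 9·7+25=88≡10 → K

PIOMK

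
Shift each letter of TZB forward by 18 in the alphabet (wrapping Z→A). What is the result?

T(19): 19+18=37≡11 → L
Z(25): 25+18=43≡17 → R
B(1): 1+18=19 → T

LRT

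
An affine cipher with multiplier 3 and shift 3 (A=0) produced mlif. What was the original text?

The inverse of 3 mod 26 is 9, since 3·9=27≡1. Apply D(y)=9·(y−3) mod 26:
m(12): 9·(12−3)=81≡3 → d
l(11): 9·(11−3)=72≡20 → u
i(8): 9·(8−3)=45≡19 → t
f(5): 9·(5−3)=18 → s

duts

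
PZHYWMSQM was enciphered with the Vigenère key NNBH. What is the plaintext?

CMGRJZRJZ

Repeat the key across the ciphertext: NNBHNNBHN
P(15)−N(13): 2 → C
Z(25)−N(13): 12 → M
H(7)−B(1): 6 → G
Y(24)−H(7): 17 → R
W(22)−N(13): 9 → J
M(12)−N(13): -1≡25 → Z
S(18)−B(1): 17 → R
Q(16)−H(7): 9 → J
M(12)−N(13): -1≡25 → Z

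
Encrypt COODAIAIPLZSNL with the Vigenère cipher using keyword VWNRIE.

XKBUIMVECCHWIH

Repeat the key across the message: VWNRIEVWNRIEVW
C(2)+V(21): 23 → X
O(14)+W(22): 36≡10 → K
O(14)+N(13): 27≡1 → B
D(3)+R(17): 20 → U
A(0)+I(8): 8 → I
I(8)+E(4): 12 → M
A(0)+V(21): 21 → V
I(8)+W(22): 30≡4 → E
P(15)+N(13): 28≡2 → C
L(11)+R(17): 28≡2 → C
Z(25)+I(8): 33≡7 → H
S(18)+E(4): 22 → W
N(13)+V(21): 34≡8 → I
L(11)+W(22): 33≡7 → H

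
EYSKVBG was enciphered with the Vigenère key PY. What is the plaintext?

PADMGDR

Repeat the key across the ciphertext: PYPYPYP
E(4)−P(15): -11≡15 → P
Y(24)−Y(24): 0 → A
S(18)−P(15): 3 → D
K(10)−Y(24): -14≡12 → M
V(21)−P(15): 6 → G
B(1)−Y(24): -23≡3 → D
G(6)−P(15): -9≡17 → R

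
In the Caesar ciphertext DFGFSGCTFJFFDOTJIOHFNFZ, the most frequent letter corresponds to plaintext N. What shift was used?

The most frequent ciphertext letter is F (appears 7 times).
F is position 5; N is position 13.
Shift = -8≡18.

18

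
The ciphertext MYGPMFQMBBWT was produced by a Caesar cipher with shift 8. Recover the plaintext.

EQYHEXIETTOL

M(12): 12−8=4 → E
Y(24): 24−8=16 → Q
G(6): 6−8=-2≡24 → Y
P(15): 15−8=7 → H
M(12): 12−8=4 → E
F(5): 5−8=-3≡23 → X
Q(16): 16−8=8 → I
M(12): 12−8=4 → E
B(1): 1−8=-7≡19 → T
B(1): 1−8=-7≡19 → T
W(22): 22−8=14 → O
T(19): 19−8=11 → L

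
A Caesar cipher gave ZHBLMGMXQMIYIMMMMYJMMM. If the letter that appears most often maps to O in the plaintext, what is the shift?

The most frequent ciphertext letter is M (appears 10 times).
M is position 12; O is position 14.
Shift = -2≡24.

24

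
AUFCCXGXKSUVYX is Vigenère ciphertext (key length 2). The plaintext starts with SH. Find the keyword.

IN

Subtract each crib letter from the matching ciphertext letter (mod 26):
A(0)−S(18)=-18≡8 → I
U(20)−H(7)=13 → N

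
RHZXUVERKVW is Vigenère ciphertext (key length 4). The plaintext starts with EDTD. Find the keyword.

NEGU

Subtract each crib letter from the matching ciphertext letter (mod 26):
R(17)−E(4)=13 → N
H(7)−D(3)=4 → E
Z(25)−T(19)=6 → G
X(23)−D(3)=20 → U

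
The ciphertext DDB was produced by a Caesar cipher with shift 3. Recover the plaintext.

D(3): 3−3=0 → A
D(3): 3−3=0 → A
B(1): 1−3=-2≡24 → Y

AAY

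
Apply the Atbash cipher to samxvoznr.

hzncelami

s(18) → h(7)
a(0) → z(25)
m(12) → n(13)
x(23) → c(2)
v(21) → e(4)
o(14) → l(11)
z(25) → a(0)
n(13) → m(12)
r(17) → i(8)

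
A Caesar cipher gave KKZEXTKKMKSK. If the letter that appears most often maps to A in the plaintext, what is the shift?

The most frequent ciphertext letter is K (appears 6 times).
K is position 10; A is position 0.
Shift = 10.

10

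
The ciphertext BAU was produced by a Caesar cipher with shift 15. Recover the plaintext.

MLF

B(1): 1−15=-14≡12 → M
A(0): 0−15=-15≡11 → L
U(20): 20−15=5 → F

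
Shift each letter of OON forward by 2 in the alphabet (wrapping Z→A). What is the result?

QQP

O(14): 14+2=16 → Q
O(14): 14+2=16 → Q
N(13): 13+2=15 → P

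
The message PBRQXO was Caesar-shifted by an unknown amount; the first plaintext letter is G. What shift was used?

From the crib: P(15)−G(6)=9, so the shift is 9.

9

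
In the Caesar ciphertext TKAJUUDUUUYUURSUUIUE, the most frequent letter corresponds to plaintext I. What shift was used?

12

The most frequent ciphertext letter is U (appears 10 times).
U is position 20; I is position 8.
Shift = 12.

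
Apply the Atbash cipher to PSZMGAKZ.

KHANTZPA

P(15) → K(10)
S(18) → H(7)
Z(25) → A(0)
M(12) → N(13)
G(6) → T(19)
A(0) → Z(25)
K(10) → P(15)
Z(25) → A(0)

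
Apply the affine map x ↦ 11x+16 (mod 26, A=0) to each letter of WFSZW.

YTGFY

W(22): 11·22+16=258≡24 → Y
F(5): 11·5+16=71≡19 → T
S(18): 11·18+16=214≡6 → G
Z(25): 11·25+16=291≡5 → F
W(22): 11·22+16=258≡24 → Y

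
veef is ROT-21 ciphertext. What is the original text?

v(21): 21−21=0 → a
e(4): 4−21=-17≡9 → j
e(4): 4−21=-17≡9 → j
f(5): 5−21=-16≡10 → k

ajjk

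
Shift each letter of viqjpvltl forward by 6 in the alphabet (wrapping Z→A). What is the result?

bowpvbrzr

v(21): 21+6=27≡1 → b
i(8): 8+6=14 → o
q(16): 16+6=22 → w
j(9): 9+6=15 → p
p(15): 15+6=21 → v
v(21): 21+6=27≡1 → b
l(11): 11+6=17 → r
t(19): 19+6=25 → z
l(11): 11+6=17 → r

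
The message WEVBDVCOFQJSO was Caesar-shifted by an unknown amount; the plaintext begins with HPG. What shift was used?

15

From the crib: W(22)−H(7)=15, so the shift is 15.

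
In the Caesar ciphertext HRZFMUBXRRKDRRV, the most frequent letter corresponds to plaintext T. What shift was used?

24

The most frequent ciphertext letter is R (appears 5 times).
R is position 17; T is position 19.
Shift = -2≡24.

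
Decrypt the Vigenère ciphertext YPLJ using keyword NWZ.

LTMW

Repeat the key across the ciphertext: NWZN
Y(24)−N(13): 11 → L
P(15)−W(22): -7≡19 → T
L(11)−Z(25): -14≡12 → M
J(9)−N(13): -4≡22 → W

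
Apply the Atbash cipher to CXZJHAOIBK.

C(2) → X(23)
X(23) → C(2)
Z(25) → A(0)
J(9) → Q(16)
H(7) → S(18)
A(0) → Z(25)
O(14) → L(11)
I(8) → R(17)
B(1) → Y(24)
K(10) → P(15)

XCAQSZLRYP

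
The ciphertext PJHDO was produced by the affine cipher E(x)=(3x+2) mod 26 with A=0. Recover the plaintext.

The inverse of 3 mod 26 is 9, since 3·9=27≡1. Apply D(y)=9·(y−2) mod 26:
P(15): 9·(15−2)=117≡13 → N
J(9): 9·(9−2)=63≡11 → L
H(7): 9·(7−2)=45≡19 → T
D(3): 9·(3−2)=9 → J
O(14): 9·(14−2)=108≡4 → E

NLTJE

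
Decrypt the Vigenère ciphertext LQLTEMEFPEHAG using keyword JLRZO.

CFUUQDTOQQYPP

Repeat the key across the ciphertext: JLRZOJLRZOJLR
L(11)−J(9): 2 → C
Q(16)−L(11): 5 → F
L(11)−R(17): -6≡20 → U
T(19)−Z(25): -6≡20 → U
E(4)−O(14): -10≡16 → Q
M(12)−J(9): 3 → D
E(4)−L(11): -7≡19 → T
F(5)−R(17): -12≡14 → O
P(15)−Z(25): -10≡16 → Q
E(4)−O(14): -10≡16 → Q
H(7)−J(9): -2≡24 → Y
A(0)−L(11): -11≡15 → P
G(6)−R(17): -11≡15 → P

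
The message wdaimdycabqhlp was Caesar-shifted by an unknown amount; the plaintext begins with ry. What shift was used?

From the crib: w(22)−r(17)=5, so the shift is 5.

5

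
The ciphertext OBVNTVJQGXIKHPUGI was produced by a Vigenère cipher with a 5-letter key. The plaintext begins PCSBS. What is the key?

ZZDMB

Subtract each crib letter from the matching ciphertext letter (mod 26):
O(14)−P(15)=-1≡25 → Z
B(1)−C(2)=-1≡25 → Z
V(21)−S(18)=3 → D
N(13)−B(1)=12 → M
T(19)−S(18)=1 → B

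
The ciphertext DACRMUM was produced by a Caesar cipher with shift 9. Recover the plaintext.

URTIDLD

D(3): 3−9=-6≡20 → U
A(0): 0−9=-9≡17 → R
C(2): 2−9=-7≡19 → T
R(17): 17−9=8 → I
M(12): 12−9=3 → D
U(20): 20−9=11 → L
M(12): 12−9=3 → D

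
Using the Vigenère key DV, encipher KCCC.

NXFX

Repeat the key across the message: DVDV
K(10)+D(3): 13 → N
C(2)+V(21): 23 → X
C(2)+D(3): 5 → F
C(2)+V(21): 23 → X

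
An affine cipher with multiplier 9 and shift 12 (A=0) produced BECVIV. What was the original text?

TCWBOB

The inverse of 9 mod 26 is 3, since 9·3=27≡1. Apply D(y)=3·(y−12) mod 26:
B(1): 3·(1−12)=-33≡19 → T
E(4): 3·(4−12)=-24≡2 → C
C(2): 3·(2−12)=-30≡22 → W
V(21): 3·(21−12)=27≡1 → B
I(8): 3·(8−12)=-12≡14 → O
V(21): 3·(21−12)=27≡1 → B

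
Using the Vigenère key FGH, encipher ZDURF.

EJBWL

Repeat the key across the message: FGHFG
Z(25)+F(5): 30≡4 → E
D(3)+G(6): 9 → J
U(20)+H(7): 27≡1 → B
R(17)+F(5): 22 → W
F(5)+G(6): 11 → L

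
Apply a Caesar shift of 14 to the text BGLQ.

PUZE

B(1): 1+14=15 → P
G(6): 6+14=20 → U
L(11): 11+14=25 → Z
Q(16): 16+14=30≡4 → E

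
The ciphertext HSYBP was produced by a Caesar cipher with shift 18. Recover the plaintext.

PAGJX

H(7): 7−18=-11≡15 → P
S(18): 18−18=0 → A
Y(24): 24−18=6 → G
B(1): 1−18=-17≡9 → J
P(15): 15−18=-3≡23 → X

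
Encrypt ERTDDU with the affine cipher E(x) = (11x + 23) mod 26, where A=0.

PCYEEJ

E(4): 11·4+23=67≡15 → P
R(17): 11·17+23=210≡2 → C
T(19): 11·19+23=232≡24 → Y
D(3): 11·3+23=56≡4 → E
D(3): 11·3+23=56≡4 → E
U(20): 11·20+23=243≡9 → J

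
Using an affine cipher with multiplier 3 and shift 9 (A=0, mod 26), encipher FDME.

YSTV

F(5): 3·5+9=24 → Y
D(3): 3·3+9=18 → S
M(12): 3·12+9=45≡19 → T
E(4): 3·4+9=21 → V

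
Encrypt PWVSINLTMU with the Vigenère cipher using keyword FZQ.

UVLXHDQSCZ

Repeat the key across the message: FZQFZQFZQF
P(15)+F(5): 20 → U
W(22)+Z(25): 47≡21 → V
V(21)+Q(16): 37≡11 → L
S(18)+F(5): 23 → X
I(8)+Z(25): 33≡7 → H
N(13)+Q(16): 29≡3 → D
L(11)+F(5): 16 → Q
T(19)+Z(25): 44≡18 → S
M(12)+Q(16): 28≡2 → C
U(20)+F(5): 25 → Z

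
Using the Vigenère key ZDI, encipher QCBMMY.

Repeat the key across the message: ZDIZDI
Q(16)+Z(25): 41≡15 → P
C(2)+D(3): 5 → F
B(1)+I(8): 9 → J
M(12)+Z(25): 37≡11 → L
M(12)+D(3): 15 → P
Y(24)+I(8): 32≡6 → G

PFJLPG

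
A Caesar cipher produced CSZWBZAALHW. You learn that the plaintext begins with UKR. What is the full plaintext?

UKROTRSSDZO

From the crib: C(2)−U(20)=-18≡8, so the shift is 8.
Subtract 8 from each ciphertext letter:
C(2): 2−8=-6≡20 → U
S(18): 18−8=10 → K
Z(25): 25−8=17 → R
W(22): 22−8=14 → O
B(1): 1−8=-7≡19 → T
Z(25): 25−8=17 → R
A(0): 0−8=-8≡18 → S
A(0): 0−8=-8≡18 → S
L(11): 11−8=3 → D
H(7): 7−8=-1≡25 → Z
W(22): 22−8=14 → O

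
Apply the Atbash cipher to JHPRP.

J(9) → Q(16)
H(7) → S(18)
P(15) → K(10)
R(17) → I(8)
P(15) → K(10)

QSKIK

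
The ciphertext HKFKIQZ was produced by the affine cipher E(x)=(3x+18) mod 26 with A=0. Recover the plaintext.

FGNGOIL

The inverse of 3 mod 26 is 9, since 3·9=27≡1. Apply D(y)=9·(y−18) mod 26:
H(7): 9·(7−18)=-99≡5 → F
K(10): 9·(10−18)=-72≡6 → G
F(5): 9·(5−18)=-117≡13 → N
K(10): 9·(10−18)=-72≡6 → G
I(8): 9·(8−18)=-90≡14 → O
Q(16): 9·(16−18)=-18≡8 → I
Z(25): 9·(25−18)=63≡11 → L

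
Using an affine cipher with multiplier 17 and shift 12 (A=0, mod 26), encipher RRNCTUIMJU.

PPZUXOSIJO

R(17): 17·17+12=301≡15 → P
R(17): 17·17+12=301≡15 → P
N(13): 17·13+12=233≡25 → Z
C(2): 17·2+12=46≡20 → U
T(19): 17·19+12=335≡23 → X
U(20): 17·20+12=352≡14 → O
I(8): 17·8+12=148≡18 → S
M(12): 17·12+12=216≡8 → I
J(9): 17·9+12=165≡9 → J
U(20): 17·20+12=352≡14 → O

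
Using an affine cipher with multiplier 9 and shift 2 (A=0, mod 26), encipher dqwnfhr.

dqspvnz

d(3): 9·3+2=29≡3 → d
q(16): 9·16+2=146≡16 → q
w(22): 9·22+2=200≡18 → s
n(13): 9·13+2=119≡15 → p
f(5): 9·5+2=47≡21 → v
h(7): 9·7+2=65≡13 → n
r(17): 9·17+2=155≡25 → z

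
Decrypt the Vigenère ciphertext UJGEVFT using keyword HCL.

NHVXTUM

Repeat the key across the ciphertext: HCLHCLH
U(20)−H(7): 13 → N
J(9)−C(2): 7 → H
G(6)−L(11): -5≡21 → V
E(4)−H(7): -3≡23 → X
V(21)−C(2): 19 → T
F(5)−L(11): -6≡20 → U
T(19)−H(7): 12 → M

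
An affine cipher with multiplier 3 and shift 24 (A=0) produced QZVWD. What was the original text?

The inverse of 3 mod 26 is 9, since 3·9=27≡1. Apply D(y)=9·(y−24) mod 26:
Q(16): 9·(16−24)=-72≡6 → G
Z(25): 9·(25−24)=9 → J
V(21): 9·(21−24)=-27≡25 → Z
W(22): 9·(22−24)=-18≡8 → I
D(3): 9·(3−24)=-189≡19 → T

GJZIT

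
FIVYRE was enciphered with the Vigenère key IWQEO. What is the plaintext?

Repeat the key across the ciphertext: IWQEOI
F(5)−I(8): -3≡23 → X
I(8)−W(22): -14≡12 → M
V(21)−Q(16): 5 → F
Y(24)−E(4): 20 → U
R(17)−O(14): 3 → D
E(4)−I(8): -4≡22 → W

XMFUDW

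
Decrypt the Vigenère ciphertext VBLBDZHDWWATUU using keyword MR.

Repeat the key across the ciphertext: MRMRMRMRMRMRMR
V(21)−M(12): 9 → J
B(1)−R(17): -16≡10 → K
L(11)−M(12): -1≡25 → Z
B(1)−R(17): -16≡10 → K
D(3)−M(12): -9≡17 → R
Z(25)−R(17): 8 → I
H(7)−M(12): -5≡21 → V
D(3)−R(17): -14≡12 → M
W(22)−M(12): 10 → K
W(22)−R(17): 5 → F
A(0)−M(12): -12≡14 → O
T(19)−R(17): 2 → C
U(20)−M(12): 8 → I
U(20)−R(17): 3 → D

JKZKRIVMKFOCID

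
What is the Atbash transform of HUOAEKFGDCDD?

H(7) → S(18)
U(20) → F(5)
O(14) → L(11)
A(0) → Z(25)
E(4) → V(21)
K(10) → P(15)
F(5) → U(20)
G(6) → T(19)
D(3) → W(22)
C(2) → X(23)
D(3) → W(22)
D(3) → W(22)

SFLZVPUTWXWW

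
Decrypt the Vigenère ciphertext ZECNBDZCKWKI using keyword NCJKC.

Repeat the key across the ciphertext: NCJKCNCJKCNC
Z(25)−N(13): 12 → M
E(4)−C(2): 2 → C
C(2)−J(9): -7≡19 → T
N(13)−K(10): 3 → D
B(1)−C(2): -1≡25 → Z
D(3)−N(13): -10≡16 → Q
Z(25)−C(2): 23 → X
C(2)−J(9): -7≡19 → T
K(10)−K(10): 0 → A
W(22)−C(2): 20 → U
K(10)−N(13): -3≡23 → X
I(8)−C(2): 6 → G

MCTDZQXTAUXG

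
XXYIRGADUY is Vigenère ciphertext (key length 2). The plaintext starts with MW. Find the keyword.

LB

Subtract each crib letter from the matching ciphertext letter (mod 26):
X(23)−M(12)=11 → L
X(23)−W(22)=1 → B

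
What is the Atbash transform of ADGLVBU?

A(0) → Z(25)
D(3) → W(22)
G(6) → T(19)
L(11) → O(14)
V(21) → E(4)
B(1) → Y(24)
U(20) → F(5)

ZWTOEYF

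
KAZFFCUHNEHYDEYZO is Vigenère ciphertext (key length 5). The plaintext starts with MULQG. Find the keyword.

Subtract each crib letter from the matching ciphertext letter (mod 26):
K(10)−M(12)=-2≡24 → Y
A(0)−U(20)=-20≡6 → G
Z(25)−L(11)=14 → O
F(5)−Q(16)=-11≡15 → P
F(5)−G(6)=-1≡25 → Z

YGOPZ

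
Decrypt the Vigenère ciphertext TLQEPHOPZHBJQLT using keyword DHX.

QETBIKLICEUMNEW

Repeat the key across the ciphertext: DHXDHXDHXDHXDHX
T(19)−D(3): 16 → Q
L(11)−H(7): 4 → E
Q(16)−X(23): -7≡19 → T
E(4)−D(3): 1 → B
P(15)−H(7): 8 → I
H(7)−X(23): -16≡10 → K
O(14)−D(3): 11 → L
P(15)−H(7): 8 → I
Z(25)−X(23): 2 → C
H(7)−D(3): 4 → E
B(1)−H(7): -6≡20 → U
J(9)−X(23): -14≡12 → M
Q(16)−D(3): 13 → N
L(11)−H(7): 4 → E
T(19)−X(23): -4≡22 → W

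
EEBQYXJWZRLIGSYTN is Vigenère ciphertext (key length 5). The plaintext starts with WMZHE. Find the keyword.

ISCJU

Subtract each crib letter from the matching ciphertext letter (mod 26):
E(4)−W(22)=-18≡8 → I
E(4)−M(12)=-8≡18 → S
B(1)−Z(25)=-24≡2 → C
Q(16)−H(7)=9 → J
Y(24)−E(4)=20 → U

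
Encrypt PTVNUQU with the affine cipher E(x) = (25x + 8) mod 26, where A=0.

P(15): 25·15+8=383≡19 → T
T(19): 25·19+8=483≡15 → P
V(21): 25·21+8=533≡13 → N
N(13): 25·13+8=333≡21 → V
U(20): 25·20+8=508≡14 → O
Q(16): 25·16+8=408≡18 → S
U(20): 25·20+8=508≡14 → O

TPNVOSO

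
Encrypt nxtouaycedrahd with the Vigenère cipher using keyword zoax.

mltltoyzdrrxgr

Repeat the key across the message: zoaxzoaxzoaxzo
n(13)+z(25): 38≡12 → m
x(23)+o(14): 37≡11 → l
t(19)+a(0): 19 → t
o(14)+x(23): 37≡11 → l
u(20)+z(25): 45≡19 → t
a(0)+o(14): 14 → o
y(24)+a(0): 24 → y
c(2)+x(23): 25 → z
e(4)+z(25): 29≡3 → d
d(3)+o(14): 17 → r
r(17)+a(0): 17 → r
a(0)+x(23): 23 → x
h(7)+z(25): 32≡6 → g
d(3)+o(14): 17 → r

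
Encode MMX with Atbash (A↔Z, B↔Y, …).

M(12) → N(13)
M(12) → N(13)
X(23) → C(2)

NNC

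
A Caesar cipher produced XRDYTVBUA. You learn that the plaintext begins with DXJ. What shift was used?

20

From the crib: X(23)−D(3)=20, so the shift is 20.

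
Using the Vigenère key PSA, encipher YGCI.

NYCX

Repeat the key across the message: PSAP
Y(24)+P(15): 39≡13 → N
G(6)+S(18): 24 → Y
C(2)+A(0): 2 → C
I(8)+P(15): 23 → X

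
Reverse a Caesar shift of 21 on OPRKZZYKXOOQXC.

O(14): 14−21=-7≡19 → T
P(15): 15−21=-6≡20 → U
R(17): 17−21=-4≡22 → W
K(10): 10−21=-11≡15 → P
Z(25): 25−21=4 → E
Z(25): 25−21=4 → E
Y(24): 24−21=3 → D
K(10): 10−21=-11≡15 → P
X(23): 23−21=2 → C
O(14): 14−21=-7≡19 → T
O(14): 14−21=-7≡19 → T
Q(16): 16−21=-5≡21 → V
X(23): 23−21=2 → C
C(2): 2−21=-19≡7 → H

TUWPEEDPCTTVCH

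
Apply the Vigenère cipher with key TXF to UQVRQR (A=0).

Repeat the key across the message: TXFTXF
U(20)+T(19): 39≡13 → N
Q(16)+X(23): 39≡13 → N
V(21)+F(5): 26≡0 → A
R(17)+T(19): 36≡10 → K
Q(16)+X(23): 39≡13 → N
R(17)+F(5): 22 → W

NNAKNW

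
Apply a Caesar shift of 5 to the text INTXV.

I(8): 8+5=13 → N
N(13): 13+5=18 → S
T(19): 19+5=24 → Y
X(23): 23+5=28≡2 → C
V(21): 21+5=26≡0 → A

NSYCA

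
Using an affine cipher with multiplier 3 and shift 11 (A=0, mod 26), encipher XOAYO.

X(23): 3·23+11=80≡2 → C
O(14): 3·14+11=53≡1 → B
A(0): 3·0+11=11 → L
Y(24): 3·24+11=83≡5 → F
O(14): 3·14+11=53≡1 → B

CBLFB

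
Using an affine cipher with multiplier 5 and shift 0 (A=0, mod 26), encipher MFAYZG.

IZAQVE

M(12): 5·12+0=60≡8 → I
F(5): 5·5+0=25 → Z
A(0): 5·0+0=0 → A
Y(24): 5·24+0=120≡16 → Q
Z(25): 5·25+0=125≡21 → V
G(6): 5·6+0=30≡4 → E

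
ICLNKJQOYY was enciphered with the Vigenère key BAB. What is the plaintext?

HCKMKIPOXX

Repeat the key across the ciphertext: BABBABBABB
I(8)−B(1): 7 → H
C(2)−A(0): 2 → C
L(11)−B(1): 10 → K
N(13)−B(1): 12 → M
K(10)−A(0): 10 → K
J(9)−B(1): 8 → I
Q(16)−B(1): 15 → P
O(14)−A(0): 14 → O
Y(24)−B(1): 23 → X
Y(24)−B(1): 23 → X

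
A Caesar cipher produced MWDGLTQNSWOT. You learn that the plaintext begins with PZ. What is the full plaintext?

PZGJOWTQVZRW

From the crib: M(12)−P(15)=-3≡23, so the shift is 23.
Subtract 23 from each ciphertext letter:
M(12): 12−23=-11≡15 → P
W(22): 22−23=-1≡25 → Z
D(3): 3−23=-20≡6 → G
G(6): 6−23=-17≡9 → J
L(11): 11−23=-12≡14 → O
T(19): 19−23=-4≡22 → W
Q(16): 16−23=-7≡19 → T
N(13): 13−23=-10≡16 → Q
S(18): 18−23=-5≡21 → V
W(22): 22−23=-1≡25 → Z
O(14): 14−23=-9≡17 → R
T(19): 19−23=-4≡22 → W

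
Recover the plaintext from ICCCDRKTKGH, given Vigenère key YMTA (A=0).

KQJCFFRTMUO

Repeat the key across the ciphertext: YMTAYMTAYMT
I(8)−Y(24): -16≡10 → K
C(2)−M(12): -10≡16 → Q
C(2)−T(19): -17≡9 → J
C(2)−A(0): 2 → C
D(3)−Y(24): -21≡5 → F
R(17)−M(12): 5 → F
K(10)−T(19): -9≡17 → R
T(19)−A(0): 19 → T
K(10)−Y(24): -14≡12 → M
G(6)−M(12): -6≡20 → U
H(7)−T(19): -12≡14 → O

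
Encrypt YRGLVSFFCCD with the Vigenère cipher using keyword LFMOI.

Repeat the key across the message: LFMOILFMOIL
Y(24)+L(11): 35≡9 → J
R(17)+F(5): 22 → W
G(6)+M(12): 18 → S
L(11)+O(14): 25 → Z
V(21)+I(8): 29≡3 → D
S(18)+L(11): 29≡3 → D
F(5)+F(5): 10 → K
F(5)+M(12): 17 → R
C(2)+O(14): 16 → Q
C(2)+I(8): 10 → K
D(3)+L(11): 14 → O

JWSZDDKRQKO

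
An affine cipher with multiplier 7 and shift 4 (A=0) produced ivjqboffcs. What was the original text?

ivxyhuppwc

The inverse of 7 mod 26 is 15, since 7·15=105≡1. Apply D(y)=15·(y−4) mod 26:
i(8): 15·(8−4)=60≡8 → i
v(21): 15·(21−4)=255≡21 → v
j(9): 15·(9−4)=75≡23 → x
q(16): 15·(16−4)=180≡24 → y
b(1): 15·(1−4)=-45≡7 → h
o(14): 15·(14−4)=150≡20 → u
f(5): 15·(5−4)=15 → p
f(5): 15·(5−4)=15 → p
c(2): 15·(2−4)=-30≡22 → w
s(18): 15·(18−4)=210≡2 → c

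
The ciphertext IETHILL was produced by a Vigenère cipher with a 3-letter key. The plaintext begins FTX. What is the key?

DLW

Subtract each crib letter from the matching ciphertext letter (mod 26):
I(8)−F(5)=3 → D
E(4)−T(19)=-15≡11 → L
T(19)−X(23)=-4≡22 → W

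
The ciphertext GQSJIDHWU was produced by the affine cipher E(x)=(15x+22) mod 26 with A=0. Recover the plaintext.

SKYNGXZAM

The inverse of 15 mod 26 is 7, since 15·7=105≡1. Apply D(y)=7·(y−22) mod 26:
G(6): 7·(6−22)=-112≡18 → S
Q(16): 7·(16−22)=-42≡10 → K
S(18): 7·(18−22)=-28≡24 → Y
J(9): 7·(9−22)=-91≡13 → N
I(8): 7·(8−22)=-98≡6 → G
D(3): 7·(3−22)=-133≡23 → X
H(7): 7·(7−22)=-105≡25 → Z
W(22): 7·(22−22)=0 → A
U(20): 7·(20−22)=-14≡12 → M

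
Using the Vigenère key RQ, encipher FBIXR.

WRZNI

Repeat the key across the message: RQRQR
F(5)+R(17): 22 → W
B(1)+Q(16): 17 → R
I(8)+R(17): 25 → Z
X(23)+Q(16): 39≡13 → N
R(17)+R(17): 34≡8 → I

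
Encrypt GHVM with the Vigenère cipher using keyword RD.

XKMP

Repeat the key across the message: RDRD
G(6)+R(17): 23 → X
H(7)+D(3): 10 → K
V(21)+R(17): 38≡12 → M
M(12)+D(3): 15 → P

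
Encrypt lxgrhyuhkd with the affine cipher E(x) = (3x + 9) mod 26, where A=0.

qabiedrens

l(11): 3·11+9=42≡16 → q
x(23): 3·23+9=78≡0 → a
g(6): 3·6+9=27≡1 → b
r(17): 3·17+9=60≡8 → i
h(7): 3·7+9=30≡4 → e
y(24): 3·24+9=81≡3 → d
u(20): 3·20+9=69≡17 → r
h(7): 3·7+9=30≡4 → e
k(10): 3·10+9=39≡13 → n
d(3): 3·3+9=18 → s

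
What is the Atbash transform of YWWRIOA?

Y(24) → B(1)
W(22) → D(3)
W(22) → D(3)
R(17) → I(8)
I(8) → R(17)
O(14) → L(11)
A(0) → Z(25)

BDDIRLZ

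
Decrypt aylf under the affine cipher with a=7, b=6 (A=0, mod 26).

okxl

The inverse of 7 mod 26 is 15, since 7·15=105≡1. Apply D(y)=15·(y−6) mod 26:
a(0): 15·(0−6)=-90≡14 → o
y(24): 15·(24−6)=270≡10 → k
l(11): 15·(11−6)=75≡23 → x
f(5): 15·(5−6)=-15≡11 → l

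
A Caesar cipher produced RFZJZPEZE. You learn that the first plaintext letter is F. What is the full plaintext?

From the crib: R(17)−F(5)=12, so the shift is 12.
Subtract 12 from each ciphertext letter:
R(17): 17−12=5 → F
F(5): 5−12=-7≡19 → T
Z(25): 25−12=13 → N
J(9): 9−12=-3≡23 → X
Z(25): 25−12=13 → N
P(15): 15−12=3 → D
E(4): 4−12=-8≡18 → S
Z(25): 25−12=13 → N
E(4): 4−12=-8≡18 → S

FTNXNDSNS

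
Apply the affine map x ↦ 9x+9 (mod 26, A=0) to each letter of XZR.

X(23): 9·23+9=216≡8 → I
Z(25): 9·25+9=234≡0 → A
R(17): 9·17+9=162≡6 → G

IAG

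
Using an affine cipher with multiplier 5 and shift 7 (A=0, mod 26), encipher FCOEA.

GRZBH

F(5): 5·5+7=32≡6 → G
C(2): 5·2+7=17 → R
O(14): 5·14+7=77≡25 → Z
E(4): 5·4+7=27≡1 → B
A(0): 5·0+7=7 → H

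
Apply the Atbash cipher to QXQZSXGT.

Q(16) → J(9)
X(23) → C(2)
Q(16) → J(9)
Z(25) → A(0)
S(18) → H(7)
X(23) → C(2)
G(6) → T(19)
T(19) → G(6)

JCJAHCTG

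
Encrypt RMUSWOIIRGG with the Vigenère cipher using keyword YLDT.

Repeat the key across the message: YLDTYLDTYLD
R(17)+Y(24): 41≡15 → P
M(12)+L(11): 23 → X
U(20)+D(3): 23 → X
S(18)+T(19): 37≡11 → L
W(22)+Y(24): 46≡20 → U
O(14)+L(11): 25 → Z
I(8)+D(3): 11 → L
I(8)+T(19): 27≡1 → B
R(17)+Y(24): 41≡15 → P
G(6)+L(11): 17 → R
G(6)+D(3): 9 → J

PXXLUZLBPRJ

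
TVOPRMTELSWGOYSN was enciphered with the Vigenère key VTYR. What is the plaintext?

YCQYWTVNQZYPTFUW

Repeat the key across the ciphertext: VTYRVTYRVTYRVTYR
T(19)−V(21): -2≡24 → Y
V(21)−T(19): 2 → C
O(14)−Y(24): -10≡16 → Q
P(15)−R(17): -2≡24 → Y
R(17)−V(21): -4≡22 → W
M(12)−T(19): -7≡19 → T
T(19)−Y(24): -5≡21 → V
E(4)−R(17): -13≡13 → N
L(11)−V(21): -10≡16 → Q
S(18)−T(19): -1≡25 → Z
W(22)−Y(24): -2≡24 → Y
G(6)−R(17): -11≡15 → P
O(14)−V(21): -7≡19 → T
Y(24)−T(19): 5 → F
S(18)−Y(24): -6≡20 → U
N(13)−R(17): -4≡22 → W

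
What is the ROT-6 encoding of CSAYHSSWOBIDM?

C(2): 2+6=8 → I
S(18): 18+6=24 → Y
A(0): 0+6=6 → G
Y(24): 24+6=30≡4 → E
H(7): 7+6=13 → N
S(18): 18+6=24 → Y
S(18): 18+6=24 → Y
W(22): 22+6=28≡2 → C
O(14): 14+6=20 → U
B(1): 1+6=7 → H
I(8): 8+6=14 → O
D(3): 3+6=9 → J
M(12): 12+6=18 → S

IYGENYYCUHOJS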